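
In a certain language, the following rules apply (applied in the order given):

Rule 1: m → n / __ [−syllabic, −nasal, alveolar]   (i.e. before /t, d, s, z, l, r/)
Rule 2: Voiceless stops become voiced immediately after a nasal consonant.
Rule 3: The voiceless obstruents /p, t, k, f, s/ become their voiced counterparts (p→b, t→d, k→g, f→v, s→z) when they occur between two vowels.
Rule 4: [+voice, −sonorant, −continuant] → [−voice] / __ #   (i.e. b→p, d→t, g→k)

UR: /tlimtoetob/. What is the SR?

tlindoedop

Rule 1 (nasal place assimilation): /m/ precedes the alveolar consonant /t/, so it assimilates in place to [n]. /tlimtoetob/ → tlintoetob.
Rule 2 (post-nasal voicing): /t/ is a voiceless stop immediately after the nasal /n/, so it voices to [d]. /tlintoetob/ → tlindoetob.
Rule 3 (intervocalic voicing): /t/ is a voiceless obstruent between vowels /e/ and /o/, so it voices to [d]. /tlindoetob/ → tlindoedob.
Rule 4 (final devoicing): /b/ is a voiced stop in word-final position, so it devoices to [p]. /tlindoedob/ → tlindoedop.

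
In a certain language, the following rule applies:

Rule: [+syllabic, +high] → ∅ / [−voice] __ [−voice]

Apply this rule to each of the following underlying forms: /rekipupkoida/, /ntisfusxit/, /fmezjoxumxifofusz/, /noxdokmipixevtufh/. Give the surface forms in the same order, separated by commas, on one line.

/rekipupkoida/: /i/ is a high vowel flanked by voiceless consonants /k/ and /p/, so it deletes. /u/ is a high vowel flanked by voiceless consonants /p/ and /p/, so it deletes. → [rekppkoida].
/ntisfusxit/: /i/ is a high vowel flanked by voiceless consonants /t/ and /s/, so it deletes. /u/ is a high vowel flanked by voiceless consonants /f/ and /s/, so it deletes. /i/ is a high vowel flanked by voiceless consonants /x/ and /t/, so it deletes. → [ntsfsxt].
/fmezjoxumxifofusz/: /i/ is a high vowel flanked by voiceless consonants /x/ and /f/, so it deletes. /u/ is a high vowel flanked by voiceless consonants /f/ and /s/, so it deletes. → [fmezjoxumxfofsz].
/noxdokmipixevtufh/: /i/ is a high vowel flanked by voiceless consonants /p/ and /x/, so it deletes. /u/ is a high vowel flanked by voiceless consonants /t/ and /f/, so it deletes. → [noxdokmipxevtfh].

rekppkoida, ntsfsxt, fmezjoxumxfofsz, noxdokmipxevtfh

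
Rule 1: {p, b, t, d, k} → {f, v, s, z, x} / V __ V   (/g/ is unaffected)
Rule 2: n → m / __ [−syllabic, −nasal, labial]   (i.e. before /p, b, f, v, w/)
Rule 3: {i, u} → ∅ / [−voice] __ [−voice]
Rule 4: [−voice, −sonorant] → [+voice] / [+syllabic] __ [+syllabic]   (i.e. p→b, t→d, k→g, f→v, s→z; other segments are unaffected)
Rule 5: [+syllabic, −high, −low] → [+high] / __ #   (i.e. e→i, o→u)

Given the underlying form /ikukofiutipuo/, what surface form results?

Rule 1 (intervocalic spirantization): /k/ is a stop between vowels /i/ and /u/, so it spirantizes to the fricative [x]. /k/ is a stop between vowels /u/ and /o/, so it spirantizes to the fricative [x]. /t/ is a stop between vowels /u/ and /i/, so it spirantizes to the fricative [s]. /p/ is a stop between vowels /i/ and /u/, so it spirantizes to the fricative [f]. /ikukofiutipuo/ → ixuxofiusifuo.
Rule 2 (nasal place assimilation): no segment meets the environment; /ixuxofiusifuo/ is unchanged.
Rule 3 (high vowel syncope): /u/ is a high vowel flanked by voiceless consonants /x/ and /x/, so it deletes. /i/ is a high vowel flanked by voiceless consonants /s/ and /f/, so it deletes. /ixuxofiusifuo/ → ixxofiusfuo.
Rule 4 (intervocalic voicing): /f/ is a voiceless obstruent between vowels /o/ and /i/, so it voices to [v]. /ixxofiusfuo/ → ixxoviusfuo.
Rule 5 (final vowel raising): /o/ is a mid vowel in word-final position, so it raises to [u]. /ixxoviusfuo/ → ixxoviusfuu.

ixxoviusfuu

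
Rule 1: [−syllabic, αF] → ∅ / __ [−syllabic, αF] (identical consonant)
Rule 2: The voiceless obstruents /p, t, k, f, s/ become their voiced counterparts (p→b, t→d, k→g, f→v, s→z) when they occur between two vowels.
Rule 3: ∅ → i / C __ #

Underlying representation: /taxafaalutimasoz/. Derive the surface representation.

Rule 1 (degemination): no segment meets the environment; /taxafaalutimasoz/ is unchanged.
Rule 2 (intervocalic voicing): /f/ is a voiceless obstruent between vowels /a/ and /a/, so it voices to [v]. /t/ is a voiceless obstruent between vowels /u/ and /i/, so it voices to [d]. /s/ is a voiceless obstruent between vowels /a/ and /o/, so it voices to [z]. /taxafaalutimasoz/ → taxavaaludimazoz.
Rule 3 (final i-epenthesis): the form ends in the consonant /z/, so [i] is inserted word-finally. /taxavaaludimazoz/ → taxavaaludimazozi.

taxavaaludimazozi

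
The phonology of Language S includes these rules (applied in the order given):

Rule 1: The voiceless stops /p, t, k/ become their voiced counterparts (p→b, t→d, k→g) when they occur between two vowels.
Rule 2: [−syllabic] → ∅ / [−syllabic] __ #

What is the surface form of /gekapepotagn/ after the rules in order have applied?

Rule 1 (intervocalic voicing): /k/ is a voiceless stop between vowels /e/ and /a/, so it voices to [g]. /p/ is a voiceless stop between vowels /a/ and /e/, so it voices to [b]. /p/ is a voiceless stop between vowels /e/ and /o/, so it voices to [b]. /t/ is a voiceless stop between vowels /o/ and /a/, so it voices to [d]. /gekapepotagn/ → gegabebodagn.
Rule 2 (final cluster simplification): /n/ is the second consonant of a word-final cluster /gn/, so it deletes. /gegabebodagn/ → gegabebodag.

gegabebodag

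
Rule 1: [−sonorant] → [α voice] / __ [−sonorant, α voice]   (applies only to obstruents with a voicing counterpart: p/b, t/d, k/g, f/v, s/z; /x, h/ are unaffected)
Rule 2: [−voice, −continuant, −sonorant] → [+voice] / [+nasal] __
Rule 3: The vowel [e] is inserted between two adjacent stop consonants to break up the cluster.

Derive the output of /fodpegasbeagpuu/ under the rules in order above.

fotepegazbeakepuu

Rule 1 (regressive voicing assimilation): /d/ precedes the voiceless obstruent /p/, so it devoices to [t] by assimilation. /s/ precedes the voiced obstruent /b/, so it voices to [z] by assimilation. /g/ precedes the voiceless obstruent /p/, so it devoices to [k] by assimilation. /fodpegasbeagpuu/ → fotpegazbeakpuu.
Rule 2 (post-nasal voicing): no segment meets the environment; /fotpegazbeakpuu/ is unchanged.
Rule 3 (stop-cluster e-epenthesis): /t/ and /p/ form a stop–stop cluster, so [e] is inserted between them. /k/ and /p/ form a stop–stop cluster, so [e] is inserted between them. /fotpegazbeakpuu/ → fotepegazbeakepuu.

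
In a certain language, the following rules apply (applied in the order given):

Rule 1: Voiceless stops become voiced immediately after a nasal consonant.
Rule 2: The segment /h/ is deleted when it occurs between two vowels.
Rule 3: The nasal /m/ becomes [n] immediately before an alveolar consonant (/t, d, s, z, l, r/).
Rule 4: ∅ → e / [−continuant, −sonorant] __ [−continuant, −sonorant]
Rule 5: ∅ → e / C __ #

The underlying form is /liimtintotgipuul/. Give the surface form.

Rule 1 (post-nasal voicing): /t/ is a voiceless stop immediately after the nasal /m/, so it voices to [d]. /t/ is a voiceless stop immediately after the nasal /n/, so it voices to [d]. /liimtintotgipuul/ → liimdindotgipuul.
Rule 2 (intervocalic h-deletion): no segment meets the environment; /liimdindotgipuul/ is unchanged.
Rule 3 (nasal place assimilation): /m/ precedes the alveolar consonant /d/, so it assimilates in place to [n]. /liimdindotgipuul/ → liindindotgipuul.
Rule 4 (stop-cluster e-epenthesis): /t/ and /g/ form a stop–stop cluster, so [e] is inserted between them. /liindindotgipuul/ → liindindotegipuul.
Rule 5 (final e-epenthesis): the form ends in the consonant /l/, so [e] is inserted word-finally. /liindindotegipuul/ → liindindotegipuule.

liindindotegipuule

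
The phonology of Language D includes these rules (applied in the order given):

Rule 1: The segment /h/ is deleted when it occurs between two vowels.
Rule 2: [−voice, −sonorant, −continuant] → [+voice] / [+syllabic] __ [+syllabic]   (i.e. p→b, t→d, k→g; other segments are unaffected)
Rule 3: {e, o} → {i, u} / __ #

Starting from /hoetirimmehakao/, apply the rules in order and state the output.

Rule 1 (intervocalic h-deletion): /h/ occurs between vowels /e/ and /a/, so it deletes. /hoetirimmehakao/ → hoetirimmeakao.
Rule 2 (intervocalic voicing): /t/ is a voiceless stop between vowels /e/ and /i/, so it voices to [d]. /k/ is a voiceless stop between vowels /a/ and /a/, so it voices to [g]. /hoetirimmeakao/ → hoedirimmeagao.
Rule 3 (final vowel raising): /o/ is a mid vowel in word-final position, so it raises to [u]. /hoedirimmeagao/ → hoedirimmeagau.

hoedirimmeagau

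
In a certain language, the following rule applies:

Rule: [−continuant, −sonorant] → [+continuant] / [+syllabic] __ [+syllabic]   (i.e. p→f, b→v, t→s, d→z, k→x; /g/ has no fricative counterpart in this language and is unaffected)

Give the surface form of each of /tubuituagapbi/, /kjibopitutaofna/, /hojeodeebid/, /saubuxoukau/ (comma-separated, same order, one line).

tuvuisuagapbi, kjivofisusaofna, hojeozeevid, sauvuxouxau

/tubuituagapbi/: /b/ is a stop between vowels /u/ and /u/, so it spirantizes to the fricative [v]. /t/ is a stop between vowels /i/ and /u/, so it spirantizes to the fricative [s]. → [tuvuisuagapbi].
/kjibopitutaofna/: /b/ is a stop between vowels /i/ and /o/, so it spirantizes to the fricative [v]. /p/ is a stop between vowels /o/ and /i/, so it spirantizes to the fricative [f]. /t/ is a stop between vowels /i/ and /u/, so it spirantizes to the fricative [s]. /t/ is a stop between vowels /u/ and /a/, so it spirantizes to the fricative [s]. → [kjivofisusaofna].
/hojeodeebid/: /d/ is a stop between vowels /o/ and /e/, so it spirantizes to the fricative [z]. /b/ is a stop between vowels /e/ and /i/, so it spirantizes to the fricative [v]. → [hojeozeevid].
/saubuxoukau/: /b/ is a stop between vowels /u/ and /u/, so it spirantizes to the fricative [v]. /k/ is a stop between vowels /u/ and /a/, so it spirantizes to the fricative [x]. → [sauvuxouxau].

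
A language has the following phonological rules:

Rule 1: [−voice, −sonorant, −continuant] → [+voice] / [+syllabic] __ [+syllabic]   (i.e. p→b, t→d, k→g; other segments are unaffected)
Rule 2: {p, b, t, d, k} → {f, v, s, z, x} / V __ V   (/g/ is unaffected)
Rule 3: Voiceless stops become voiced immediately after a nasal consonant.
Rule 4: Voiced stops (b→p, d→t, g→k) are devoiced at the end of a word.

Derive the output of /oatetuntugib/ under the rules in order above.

oazezundugip

Rule 1 (intervocalic voicing): /t/ is a voiceless stop between vowels /a/ and /e/, so it voices to [d]. /t/ is a voiceless stop between vowels /e/ and /u/, so it voices to [d]. /oatetuntugib/ → oadeduntugib.
Rule 2 (intervocalic spirantization): /d/ is a stop between vowels /a/ and /e/, so it spirantizes to the fricative [z]. /d/ is a stop between vowels /e/ and /u/, so it spirantizes to the fricative [z]. /oadeduntugib/ → oazezuntugib.
Rule 3 (post-nasal voicing): /t/ is a voiceless stop immediately after the nasal /n/, so it voices to [d]. /oazezuntugib/ → oazezundugib.
Rule 4 (final devoicing): /b/ is a voiced stop in word-final position, so it devoices to [p]. /oazezundugib/ → oazezundugip.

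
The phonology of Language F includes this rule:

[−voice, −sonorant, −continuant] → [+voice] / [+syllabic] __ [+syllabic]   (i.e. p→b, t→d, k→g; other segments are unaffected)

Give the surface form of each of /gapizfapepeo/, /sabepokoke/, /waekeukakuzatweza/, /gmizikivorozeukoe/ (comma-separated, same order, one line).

gabizfabebeo, sabebogoge, waegeugaguzatweza, gmizigivorozeugoe

/gapizfapepeo/: /p/ is a voiceless stop between vowels /a/ and /i/, so it voices to [b]. /p/ is a voiceless stop between vowels /a/ and /e/, so it voices to [b]. /p/ is a voiceless stop between vowels /e/ and /e/, so it voices to [b]. → [gabizfabebeo].
/sabepokoke/: /p/ is a voiceless stop between vowels /e/ and /o/, so it voices to [b]. /k/ is a voiceless stop between vowels /o/ and /o/, so it voices to [g]. /k/ is a voiceless stop between vowels /o/ and /e/, so it voices to [g]. → [sabebogoge].
/waekeukakuzatweza/: /k/ is a voiceless stop between vowels /e/ and /e/, so it voices to [g]. /k/ is a voiceless stop between vowels /u/ and /a/, so it voices to [g]. /k/ is a voiceless stop between vowels /a/ and /u/, so it voices to [g]. → [waegeugaguzatweza].
/gmizikivorozeukoe/: /k/ is a voiceless stop between vowels /i/ and /i/, so it voices to [g]. /k/ is a voiceless stop between vowels /u/ and /o/, so it voices to [g]. → [gmizigivorozeugoe].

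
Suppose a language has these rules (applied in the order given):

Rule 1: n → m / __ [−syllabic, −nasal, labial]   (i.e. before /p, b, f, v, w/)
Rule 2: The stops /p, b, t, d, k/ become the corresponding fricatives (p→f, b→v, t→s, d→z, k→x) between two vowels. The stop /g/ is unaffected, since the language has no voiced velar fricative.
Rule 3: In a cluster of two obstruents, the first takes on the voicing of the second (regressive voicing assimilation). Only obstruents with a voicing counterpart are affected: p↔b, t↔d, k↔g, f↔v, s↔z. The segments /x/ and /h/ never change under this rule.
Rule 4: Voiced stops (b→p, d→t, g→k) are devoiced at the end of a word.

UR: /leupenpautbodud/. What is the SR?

Rule 1 (nasal place assimilation): /n/ precedes the labial consonant /p/, so it assimilates in place to [m]. /leupenpautbodud/ → leupempautbodud.
Rule 2 (intervocalic spirantization): /p/ is a stop between vowels /u/ and /e/, so it spirantizes to the fricative [f]. /d/ is a stop between vowels /o/ and /u/, so it spirantizes to the fricative [z]. /leupempautbodud/ → leufempautbozud.
Rule 3 (regressive voicing assimilation): /t/ precedes the voiced obstruent /b/, so it voices to [d] by assimilation. /leufempautbozud/ → leufempaudbozud.
Rule 4 (final devoicing): /d/ is a voiced stop in word-final position, so it devoices to [t]. /leufempaudbozud/ → leufempaudbozut.

leufempaudbozut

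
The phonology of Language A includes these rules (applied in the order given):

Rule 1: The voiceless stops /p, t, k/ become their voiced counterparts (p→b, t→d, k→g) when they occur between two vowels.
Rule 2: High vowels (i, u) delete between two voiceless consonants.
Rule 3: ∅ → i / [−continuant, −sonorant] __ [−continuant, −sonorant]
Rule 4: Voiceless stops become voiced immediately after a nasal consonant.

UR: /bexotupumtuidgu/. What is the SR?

bexodubumduidigu

Rule 1 (intervocalic voicing): /t/ is a voiceless stop between vowels /o/ and /u/, so it voices to [d]. /p/ is a voiceless stop between vowels /u/ and /u/, so it voices to [b]. /bexotupumtuidgu/ → bexodubumtuidgu.
Rule 2 (high vowel syncope): no segment meets the environment; /bexodubumtuidgu/ is unchanged.
Rule 3 (stop-cluster i-epenthesis): /d/ and /g/ form a stop–stop cluster, so [i] is inserted between them. /bexodubumtuidgu/ → bexodubumtuidigu.
Rule 4 (post-nasal voicing): /t/ is a voiceless stop immediately after the nasal /m/, so it voices to [d]. /bexodubumtuidigu/ → bexodubumduidigu.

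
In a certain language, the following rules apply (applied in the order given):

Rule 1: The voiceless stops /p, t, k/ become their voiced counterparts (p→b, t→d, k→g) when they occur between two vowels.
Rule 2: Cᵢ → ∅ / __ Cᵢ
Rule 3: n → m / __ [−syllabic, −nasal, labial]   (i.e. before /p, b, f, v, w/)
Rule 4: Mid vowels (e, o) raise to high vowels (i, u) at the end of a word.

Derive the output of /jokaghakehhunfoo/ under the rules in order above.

Rule 1 (intervocalic voicing): /k/ is a voiceless stop between vowels /o/ and /a/, so it voices to [g]. /k/ is a voiceless stop between vowels /a/ and /e/, so it voices to [g]. /jokaghakehhunfoo/ → jogaghagehhunfoo.
Rule 2 (degemination): /hh/ is a geminate; the first /h/ deletes. /jogaghagehhunfoo/ → jogaghagehunfoo.
Rule 3 (nasal place assimilation): /n/ precedes the labial consonant /f/, so it assimilates in place to [m]. /jogaghagehunfoo/ → jogaghagehumfoo.
Rule 4 (final vowel raising): /o/ is a mid vowel in word-final position, so it raises to [u]. /jogaghagehumfoo/ → jogaghagehumfou.

jogaghagehumfou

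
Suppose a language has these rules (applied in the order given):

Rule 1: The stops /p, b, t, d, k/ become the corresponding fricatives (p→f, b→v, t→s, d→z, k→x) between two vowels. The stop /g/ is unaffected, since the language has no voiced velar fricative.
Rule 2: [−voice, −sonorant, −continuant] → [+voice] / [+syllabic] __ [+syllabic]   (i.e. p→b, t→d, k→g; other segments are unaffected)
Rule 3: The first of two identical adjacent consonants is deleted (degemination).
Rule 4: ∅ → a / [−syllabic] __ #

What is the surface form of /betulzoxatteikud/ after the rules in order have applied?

Rule 1 (intervocalic spirantization): /t/ is a stop between vowels /e/ and /u/, so it spirantizes to the fricative [s]. /k/ is a stop between vowels /i/ and /u/, so it spirantizes to the fricative [x]. /betulzoxatteikud/ → besulzoxatteixud.
Rule 2 (intervocalic voicing): no segment meets the environment; /besulzoxatteixud/ is unchanged.
Rule 3 (degemination): /tt/ is a geminate; the first /t/ deletes. /besulzoxatteixud/ → besulzoxateixud.
Rule 4 (final a-epenthesis): the form ends in the consonant /d/, so [a] is inserted word-finally. /besulzoxateixud/ → besulzoxateixuda.

besulzoxateixuda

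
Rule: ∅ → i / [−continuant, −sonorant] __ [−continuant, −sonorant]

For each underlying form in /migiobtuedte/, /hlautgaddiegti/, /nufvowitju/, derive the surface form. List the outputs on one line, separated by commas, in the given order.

migiobituedite, hlautigadidiegiti, nufvowitju

/migiobtuedte/: /b/ and /t/ form a stop–stop cluster, so [i] is inserted between them. /d/ and /t/ form a stop–stop cluster, so [i] is inserted between them. → [migiobituedite].
/hlautgaddiegti/: /t/ and /g/ form a stop–stop cluster, so [i] is inserted between them. /d/ and /d/ form a stop–stop cluster, so [i] is inserted between them. /g/ and /t/ form a stop–stop cluster, so [i] is inserted between them. → [hlautigadidiegiti].
/nufvowitju/: the rule's environment is not met; surfaces unchanged as [nufvowitju].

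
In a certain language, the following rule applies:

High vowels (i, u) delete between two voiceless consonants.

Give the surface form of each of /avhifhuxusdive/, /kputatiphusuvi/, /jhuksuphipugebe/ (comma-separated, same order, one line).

avhfhxsdive, kptatphsuvi, jhksphpugebe

/avhifhuxusdive/: /i/ is a high vowel flanked by voiceless consonants /h/ and /f/, so it deletes. /u/ is a high vowel flanked by voiceless consonants /h/ and /x/, so it deletes. /u/ is a high vowel flanked by voiceless consonants /x/ and /s/, so it deletes. → [avhfhxsdive].
/kputatiphusuvi/: /u/ is a high vowel flanked by voiceless consonants /p/ and /t/, so it deletes. /i/ is a high vowel flanked by voiceless consonants /t/ and /p/, so it deletes. /u/ is a high vowel flanked by voiceless consonants /h/ and /s/, so it deletes. → [kptatphsuvi].
/jhuksuphipugebe/: /u/ is a high vowel flanked by voiceless consonants /h/ and /k/, so it deletes. /u/ is a high vowel flanked by voiceless consonants /s/ and /p/, so it deletes. /i/ is a high vowel flanked by voiceless consonants /h/ and /p/, so it deletes. → [jhksphpugebe].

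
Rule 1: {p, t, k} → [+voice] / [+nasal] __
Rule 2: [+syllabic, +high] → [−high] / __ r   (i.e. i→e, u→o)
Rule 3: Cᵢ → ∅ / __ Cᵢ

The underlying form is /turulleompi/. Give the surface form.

Rule 1 (post-nasal voicing): /p/ is a voiceless stop immediately after the nasal /m/, so it voices to [b]. /turulleompi/ → turulleombi.
Rule 2 (pre-rhotic lowering): /u/ is a high vowel immediately before /r/, so it lowers to [o]. /turulleombi/ → torulleombi.
Rule 3 (degemination): /ll/ is a geminate; the first /l/ deletes. /torulleombi/ → toruleombi.

toruleombi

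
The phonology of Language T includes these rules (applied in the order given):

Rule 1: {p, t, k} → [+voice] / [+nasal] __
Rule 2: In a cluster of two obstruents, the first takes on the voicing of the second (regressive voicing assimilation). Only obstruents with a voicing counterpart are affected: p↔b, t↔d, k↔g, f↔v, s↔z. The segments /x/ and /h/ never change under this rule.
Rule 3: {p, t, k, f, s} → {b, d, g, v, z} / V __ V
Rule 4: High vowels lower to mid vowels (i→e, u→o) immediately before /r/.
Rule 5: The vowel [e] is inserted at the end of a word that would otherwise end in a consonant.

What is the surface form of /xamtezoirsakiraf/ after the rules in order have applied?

Rule 1 (post-nasal voicing): /t/ is a voiceless stop immediately after the nasal /m/, so it voices to [d]. /xamtezoirsakiraf/ → xamdezoirsakiraf.
Rule 2 (regressive voicing assimilation): no segment meets the environment; /xamdezoirsakiraf/ is unchanged.
Rule 3 (intervocalic voicing): /k/ is a voiceless obstruent between vowels /a/ and /i/, so it voices to [g]. /xamdezoirsakiraf/ → xamdezoirsagiraf.
Rule 4 (pre-rhotic lowering): /i/ is a high vowel immediately before /r/, so it lowers to [e]. /i/ is a high vowel immediately before /r/, so it lowers to [e]. /xamdezoirsagiraf/ → xamdezoersageraf.
Rule 5 (final e-epenthesis): the form ends in the consonant /f/, so [e] is inserted word-finally. /xamdezoersageraf/ → xamdezoersagerafe.

xamdezoersagerafe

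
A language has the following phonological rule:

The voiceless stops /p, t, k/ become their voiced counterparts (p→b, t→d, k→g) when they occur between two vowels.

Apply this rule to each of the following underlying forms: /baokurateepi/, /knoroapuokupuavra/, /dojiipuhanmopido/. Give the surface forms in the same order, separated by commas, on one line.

baoguradeebi, knoroabuogubuavra, dojiibuhanmobido

/baokurateepi/: /k/ is a voiceless stop between vowels /o/ and /u/, so it voices to [g]. /t/ is a voiceless stop between vowels /a/ and /e/, so it voices to [d]. /p/ is a voiceless stop between vowels /e/ and /i/, so it voices to [b]. → [baoguradeebi].
/knoroapuokupuavra/: /p/ is a voiceless stop between vowels /a/ and /u/, so it voices to [b]. /k/ is a voiceless stop between vowels /o/ and /u/, so it voices to [g]. /p/ is a voiceless stop between vowels /u/ and /u/, so it voices to [b]. → [knoroabuogubuavra].
/dojiipuhanmopido/: /p/ is a voiceless stop between vowels /i/ and /u/, so it voices to [b]. /p/ is a voiceless stop between vowels /o/ and /i/, so it voices to [b]. → [dojiibuhanmobido].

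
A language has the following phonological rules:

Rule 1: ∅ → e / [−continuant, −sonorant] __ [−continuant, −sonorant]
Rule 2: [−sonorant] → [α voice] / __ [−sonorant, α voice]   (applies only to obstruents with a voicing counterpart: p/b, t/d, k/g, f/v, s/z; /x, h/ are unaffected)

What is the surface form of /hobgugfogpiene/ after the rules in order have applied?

hobegukfogepiene

Rule 1 (stop-cluster e-epenthesis): /b/ and /g/ form a stop–stop cluster, so [e] is inserted between them. /g/ and /p/ form a stop–stop cluster, so [e] is inserted between them. /hobgugfogpiene/ → hobegugfogepiene.
Rule 2 (regressive voicing assimilation): /g/ precedes the voiceless obstruent /f/, so it devoices to [k] by assimilation. /hobegugfogepiene/ → hobegukfogepiene.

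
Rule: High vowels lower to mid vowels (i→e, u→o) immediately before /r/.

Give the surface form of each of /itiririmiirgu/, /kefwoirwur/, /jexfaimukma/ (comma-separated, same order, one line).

itererimiergu, kefwoerwor, jexfaimukma

/itiririmiirgu/: /i/ is a high vowel immediately before /r/, so it lowers to [e]. /i/ is a high vowel immediately before /r/, so it lowers to [e]. /i/ is a high vowel immediately before /r/, so it lowers to [e]. → [itererimiergu].
/kefwoirwur/: /i/ is a high vowel immediately before /r/, so it lowers to [e]. /u/ is a high vowel immediately before /r/, so it lowers to [o]. → [kefwoerwor].
/jexfaimukma/: the rule's environment is not met; surfaces unchanged as [jexfaimukma].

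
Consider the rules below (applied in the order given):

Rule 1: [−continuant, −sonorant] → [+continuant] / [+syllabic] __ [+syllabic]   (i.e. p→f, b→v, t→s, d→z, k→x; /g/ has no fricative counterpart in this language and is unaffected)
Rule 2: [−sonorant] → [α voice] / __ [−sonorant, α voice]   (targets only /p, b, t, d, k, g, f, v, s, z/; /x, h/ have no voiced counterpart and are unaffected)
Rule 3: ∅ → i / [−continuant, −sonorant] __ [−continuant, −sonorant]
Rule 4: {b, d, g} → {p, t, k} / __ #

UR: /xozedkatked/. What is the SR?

Rule 1 (intervocalic spirantization): no segment meets the environment; /xozedkatked/ is unchanged.
Rule 2 (regressive voicing assimilation): /d/ precedes the voiceless obstruent /k/, so it devoices to [t] by assimilation. /xozedkatked/ → xozetkatked.
Rule 3 (stop-cluster i-epenthesis): /t/ and /k/ form a stop–stop cluster, so [i] is inserted between them. /t/ and /k/ form a stop–stop cluster, so [i] is inserted between them. /xozetkatked/ → xozetikatiked.
Rule 4 (final devoicing): /d/ is a voiced stop in word-final position, so it devoices to [t]. /xozetikatiked/ → xozetikatiket.

xozetikatiket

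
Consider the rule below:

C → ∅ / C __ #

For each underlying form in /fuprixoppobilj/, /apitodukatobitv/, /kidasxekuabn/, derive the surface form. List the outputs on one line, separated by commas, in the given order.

/fuprixoppobilj/: /j/ is the second consonant of a word-final cluster /lj/, so it deletes. → [fuprixoppobil].
/apitodukatobitv/: /v/ is the second consonant of a word-final cluster /tv/, so it deletes. → [apitodukatobit].
/kidasxekuabn/: /n/ is the second consonant of a word-final cluster /bn/, so it deletes. → [kidasxekuab].

fuprixoppobil, apitodukatobit, kidasxekuab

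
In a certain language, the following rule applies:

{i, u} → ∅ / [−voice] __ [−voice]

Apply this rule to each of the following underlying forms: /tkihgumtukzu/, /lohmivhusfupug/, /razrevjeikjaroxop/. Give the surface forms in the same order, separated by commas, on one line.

tkhgumtkzu, lohmivhsfpug, razrevjeikjaroxop

/tkihgumtukzu/: /i/ is a high vowel flanked by voiceless consonants /k/ and /h/, so it deletes. /u/ is a high vowel flanked by voiceless consonants /t/ and /k/, so it deletes. → [tkhgumtkzu].
/lohmivhusfupug/: /u/ is a high vowel flanked by voiceless consonants /h/ and /s/, so it deletes. /u/ is a high vowel flanked by voiceless consonants /f/ and /p/, so it deletes. → [lohmivhsfpug].
/razrevjeikjaroxop/: the rule's environment is not met; surfaces unchanged as [razrevjeikjaroxop].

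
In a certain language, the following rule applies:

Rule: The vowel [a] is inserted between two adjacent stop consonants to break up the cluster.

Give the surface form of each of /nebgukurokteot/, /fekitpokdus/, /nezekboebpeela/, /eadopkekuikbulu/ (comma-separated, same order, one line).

nebagukurokateot, fekitapokadus, nezekaboebapeela, eadopakekuikabulu

/nebgukurokteot/: /b/ and /g/ form a stop–stop cluster, so [a] is inserted between them. /k/ and /t/ form a stop–stop cluster, so [a] is inserted between them. → [nebagukurokateot].
/fekitpokdus/: /t/ and /p/ form a stop–stop cluster, so [a] is inserted between them. /k/ and /d/ form a stop–stop cluster, so [a] is inserted between them. → [fekitapokadus].
/nezekboebpeela/: /k/ and /b/ form a stop–stop cluster, so [a] is inserted between them. /b/ and /p/ form a stop–stop cluster, so [a] is inserted between them. → [nezekaboebapeela].
/eadopkekuikbulu/: /p/ and /k/ form a stop–stop cluster, so [a] is inserted between them. /k/ and /b/ form a stop–stop cluster, so [a] is inserted between them. → [eadopakekuikabulu].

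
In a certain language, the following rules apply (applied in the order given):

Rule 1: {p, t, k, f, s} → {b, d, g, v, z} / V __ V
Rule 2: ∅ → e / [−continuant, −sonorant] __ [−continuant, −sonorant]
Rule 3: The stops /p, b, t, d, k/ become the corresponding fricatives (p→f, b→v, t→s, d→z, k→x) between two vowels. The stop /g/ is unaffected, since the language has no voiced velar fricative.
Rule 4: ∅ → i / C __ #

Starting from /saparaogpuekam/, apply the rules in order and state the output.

savaraogefuegami

Rule 1 (intervocalic voicing): /p/ is a voiceless obstruent between vowels /a/ and /a/, so it voices to [b]. /k/ is a voiceless obstruent between vowels /e/ and /a/, so it voices to [g]. /saparaogpuekam/ → sabaraogpuegam.
Rule 2 (stop-cluster e-epenthesis): /g/ and /p/ form a stop–stop cluster, so [e] is inserted between them. /sabaraogpuegam/ → sabaraogepuegam.
Rule 3 (intervocalic spirantization): /b/ is a stop between vowels /a/ and /a/, so it spirantizes to the fricative [v]. /p/ is a stop between vowels /e/ and /u/, so it spirantizes to the fricative [f]. /sabaraogepuegam/ → savaraogefuegam.
Rule 4 (final i-epenthesis): the form ends in the consonant /m/, so [i] is inserted word-finally. /savaraogefuegam/ → savaraogefuegami.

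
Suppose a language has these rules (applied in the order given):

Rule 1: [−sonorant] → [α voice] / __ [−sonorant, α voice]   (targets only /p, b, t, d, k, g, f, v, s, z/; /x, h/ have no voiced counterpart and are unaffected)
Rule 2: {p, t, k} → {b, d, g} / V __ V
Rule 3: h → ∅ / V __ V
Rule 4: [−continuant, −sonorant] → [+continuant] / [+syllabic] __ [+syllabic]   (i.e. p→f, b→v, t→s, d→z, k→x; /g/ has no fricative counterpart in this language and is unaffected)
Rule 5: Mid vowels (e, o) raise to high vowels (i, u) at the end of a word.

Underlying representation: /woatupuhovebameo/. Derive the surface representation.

woazuvuovevameu

Rule 1 (regressive voicing assimilation): no segment meets the environment; /woatupuhovebameo/ is unchanged.
Rule 2 (intervocalic voicing): /t/ is a voiceless stop between vowels /a/ and /u/, so it voices to [d]. /p/ is a voiceless stop between vowels /u/ and /u/, so it voices to [b]. /woatupuhovebameo/ → woadubuhovebameo.
Rule 3 (intervocalic h-deletion): /h/ occurs between vowels /u/ and /o/, so it deletes. /woadubuhovebameo/ → woadubuovebameo.
Rule 4 (intervocalic spirantization): /d/ is a stop between vowels /a/ and /u/, so it spirantizes to the fricative [z]. /b/ is a stop between vowels /u/ and /u/, so it spirantizes to the fricative [v]. /b/ is a stop between vowels /e/ and /a/, so it spirantizes to the fricative [v]. /woadubuovebameo/ → woazuvuovevameo.
Rule 5 (final vowel raising): /o/ is a mid vowel in word-final position, so it raises to [u]. /woazuvuovevameo/ → woazuvuovevameu.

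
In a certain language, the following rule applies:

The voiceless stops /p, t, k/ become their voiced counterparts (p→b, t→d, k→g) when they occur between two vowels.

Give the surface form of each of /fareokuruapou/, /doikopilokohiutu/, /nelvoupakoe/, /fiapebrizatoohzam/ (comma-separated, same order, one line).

fareoguruabou, doigobilogohiudu, nelvoubagoe, fiabebrizadoohzam

/fareokuruapou/: /k/ is a voiceless stop between vowels /o/ and /u/, so it voices to [g]. /p/ is a voiceless stop between vowels /a/ and /o/, so it voices to [b]. → [fareoguruabou].
/doikopilokohiutu/: /k/ is a voiceless stop between vowels /i/ and /o/, so it voices to [g]. /p/ is a voiceless stop between vowels /o/ and /i/, so it voices to [b]. /k/ is a voiceless stop between vowels /o/ and /o/, so it voices to [g]. /t/ is a voiceless stop between vowels /u/ and /u/, so it voices to [d]. → [doigobilogohiudu].
/nelvoupakoe/: /p/ is a voiceless stop between vowels /u/ and /a/, so it voices to [b]. /k/ is a voiceless stop between vowels /a/ and /o/, so it voices to [g]. → [nelvoubagoe].
/fiapebrizatoohzam/: /p/ is a voiceless stop between vowels /a/ and /e/, so it voices to [b]. /t/ is a voiceless stop between vowels /a/ and /o/, so it voices to [d]. → [fiabebrizadoohzam].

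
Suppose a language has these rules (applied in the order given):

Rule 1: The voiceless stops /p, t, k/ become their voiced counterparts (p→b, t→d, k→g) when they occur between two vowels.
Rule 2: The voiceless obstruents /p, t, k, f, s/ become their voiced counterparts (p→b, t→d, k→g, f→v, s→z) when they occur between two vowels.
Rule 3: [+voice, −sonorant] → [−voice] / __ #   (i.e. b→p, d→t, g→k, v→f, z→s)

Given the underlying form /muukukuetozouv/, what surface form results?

muuguguedozouf

Rule 1 (intervocalic voicing): /k/ is a voiceless stop between vowels /u/ and /u/, so it voices to [g]. /k/ is a voiceless stop between vowels /u/ and /u/, so it voices to [g]. /t/ is a voiceless stop between vowels /e/ and /o/, so it voices to [d]. /muukukuetozouv/ → muuguguedozouv.
Rule 2 (intervocalic voicing): no segment meets the environment; /muuguguedozouv/ is unchanged.
Rule 3 (final devoicing): /v/ is a voiced obstruent in word-final position, so it devoices to [f]. /muuguguedozouv/ → muuguguedozouf.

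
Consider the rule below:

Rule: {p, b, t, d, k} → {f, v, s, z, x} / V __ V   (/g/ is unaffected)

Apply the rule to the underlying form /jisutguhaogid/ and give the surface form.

No segment of /jisutguhaogid/ meets the structural description of the rule, so the form surfaces unchanged.

jisutguhaogid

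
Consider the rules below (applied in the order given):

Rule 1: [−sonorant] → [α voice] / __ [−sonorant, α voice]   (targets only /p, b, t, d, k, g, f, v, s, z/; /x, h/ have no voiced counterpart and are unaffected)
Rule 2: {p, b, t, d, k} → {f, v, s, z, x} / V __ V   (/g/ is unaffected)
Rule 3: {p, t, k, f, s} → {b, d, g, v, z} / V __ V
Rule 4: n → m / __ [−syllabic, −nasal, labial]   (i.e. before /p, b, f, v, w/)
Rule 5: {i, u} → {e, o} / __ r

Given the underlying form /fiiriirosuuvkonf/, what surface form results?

fierierozuufkomf

Rule 1 (regressive voicing assimilation): /v/ precedes the voiceless obstruent /k/, so it devoices to [f] by assimilation. /fiiriirosuuvkonf/ → fiiriirosuufkonf.
Rule 2 (intervocalic spirantization): no segment meets the environment; /fiiriirosuufkonf/ is unchanged.
Rule 3 (intervocalic voicing): /s/ is a voiceless obstruent between vowels /o/ and /u/, so it voices to [z]. /fiiriirosuufkonf/ → fiiriirozuufkonf.
Rule 4 (nasal place assimilation): /n/ precedes the labial consonant /f/, so it assimilates in place to [m]. /fiiriirozuufkonf/ → fiiriirozuufkomf.
Rule 5 (pre-rhotic lowering): /i/ is a high vowel immediately before /r/, so it lowers to [e]. /i/ is a high vowel immediately before /r/, so it lowers to [e]. /fiiriirozuufkomf/ → fierierozuufkomf.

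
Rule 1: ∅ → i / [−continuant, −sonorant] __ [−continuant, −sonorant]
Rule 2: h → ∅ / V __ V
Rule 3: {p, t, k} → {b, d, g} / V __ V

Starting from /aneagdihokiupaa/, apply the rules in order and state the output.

Rule 1 (stop-cluster i-epenthesis): /g/ and /d/ form a stop–stop cluster, so [i] is inserted between them. /aneagdihokiupaa/ → aneagidihokiupaa.
Rule 2 (intervocalic h-deletion): /h/ occurs between vowels /i/ and /o/, so it deletes. /aneagidihokiupaa/ → aneagidiokiupaa.
Rule 3 (intervocalic voicing): /k/ is a voiceless stop between vowels /o/ and /i/, so it voices to [g]. /p/ is a voiceless stop between vowels /u/ and /a/, so it voices to [b]. /aneagidiokiupaa/ → aneagidiogiubaa.

aneagidiogiubaa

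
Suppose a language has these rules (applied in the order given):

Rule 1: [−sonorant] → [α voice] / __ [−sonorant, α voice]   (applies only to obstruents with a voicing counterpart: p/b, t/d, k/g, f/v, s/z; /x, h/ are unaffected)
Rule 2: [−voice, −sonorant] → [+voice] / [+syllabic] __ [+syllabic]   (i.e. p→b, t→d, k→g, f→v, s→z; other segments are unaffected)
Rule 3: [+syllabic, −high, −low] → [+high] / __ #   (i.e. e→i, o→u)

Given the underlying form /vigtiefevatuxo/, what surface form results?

Rule 1 (regressive voicing assimilation): /g/ precedes the voiceless obstruent /t/, so it devoices to [k] by assimilation. /vigtiefevatuxo/ → viktiefevatuxo.
Rule 2 (intervocalic voicing): /f/ is a voiceless obstruent between vowels /e/ and /e/, so it voices to [v]. /t/ is a voiceless obstruent between vowels /a/ and /u/, so it voices to [d]. /viktiefevatuxo/ → viktievevaduxo.
Rule 3 (final vowel raising): /o/ is a mid vowel in word-final position, so it raises to [u]. /viktievevaduxo/ → viktievevaduxu.

viktievevaduxu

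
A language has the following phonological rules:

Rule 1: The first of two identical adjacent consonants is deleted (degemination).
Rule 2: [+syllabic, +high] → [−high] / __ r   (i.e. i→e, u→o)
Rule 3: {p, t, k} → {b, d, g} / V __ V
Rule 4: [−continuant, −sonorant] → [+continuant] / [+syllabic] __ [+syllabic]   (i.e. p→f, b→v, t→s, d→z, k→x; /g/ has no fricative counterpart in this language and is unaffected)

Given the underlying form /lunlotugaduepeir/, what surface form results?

Rule 1 (degemination): no segment meets the environment; /lunlotugaduepeir/ is unchanged.
Rule 2 (pre-rhotic lowering): /i/ is a high vowel immediately before /r/, so it lowers to [e]. /lunlotugaduepeir/ → lunlotugaduepeer.
Rule 3 (intervocalic voicing): /t/ is a voiceless stop between vowels /o/ and /u/, so it voices to [d]. /p/ is a voiceless stop between vowels /e/ and /e/, so it voices to [b]. /lunlotugaduepeer/ → lunlodugaduebeer.
Rule 4 (intervocalic spirantization): /d/ is a stop between vowels /o/ and /u/, so it spirantizes to the fricative [z]. /d/ is a stop between vowels /a/ and /u/, so it spirantizes to the fricative [z]. /b/ is a stop between vowels /e/ and /e/, so it spirantizes to the fricative [v]. /lunlodugaduebeer/ → lunlozugazueveer.

lunlozugazueveer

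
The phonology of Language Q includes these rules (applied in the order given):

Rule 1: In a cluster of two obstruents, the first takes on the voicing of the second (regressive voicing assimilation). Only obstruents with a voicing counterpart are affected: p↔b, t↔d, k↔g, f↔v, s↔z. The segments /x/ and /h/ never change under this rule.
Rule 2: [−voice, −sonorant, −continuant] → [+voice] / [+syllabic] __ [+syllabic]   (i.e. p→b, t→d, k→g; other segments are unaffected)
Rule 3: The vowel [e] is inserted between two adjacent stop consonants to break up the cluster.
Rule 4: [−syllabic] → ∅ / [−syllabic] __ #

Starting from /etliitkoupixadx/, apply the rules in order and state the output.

etliitekoubixat

Rule 1 (regressive voicing assimilation): /d/ precedes the voiceless obstruent /x/, so it devoices to [t] by assimilation. /etliitkoupixadx/ → etliitkoupixatx.
Rule 2 (intervocalic voicing): /p/ is a voiceless stop between vowels /u/ and /i/, so it voices to [b]. /etliitkoupixatx/ → etliitkoubixatx.
Rule 3 (stop-cluster e-epenthesis): /t/ and /k/ form a stop–stop cluster, so [e] is inserted between them. /etliitkoubixatx/ → etliitekoubixatx.
Rule 4 (final cluster simplification): /x/ is the second consonant of a word-final cluster /tx/, so it deletes. /etliitekoubixatx/ → etliitekoubixat.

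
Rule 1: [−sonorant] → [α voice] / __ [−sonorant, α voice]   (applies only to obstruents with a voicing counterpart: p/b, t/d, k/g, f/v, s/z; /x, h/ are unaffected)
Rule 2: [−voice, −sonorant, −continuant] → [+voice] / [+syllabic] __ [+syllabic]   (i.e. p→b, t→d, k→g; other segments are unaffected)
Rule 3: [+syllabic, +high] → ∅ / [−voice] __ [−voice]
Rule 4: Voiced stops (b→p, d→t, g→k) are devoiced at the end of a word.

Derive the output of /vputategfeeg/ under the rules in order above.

fpudadekfeek

Rule 1 (regressive voicing assimilation): /v/ precedes the voiceless obstruent /p/, so it devoices to [f] by assimilation. /g/ precedes the voiceless obstruent /f/, so it devoices to [k] by assimilation. /vputategfeeg/ → fputatekfeeg.
Rule 2 (intervocalic voicing): /t/ is a voiceless stop between vowels /u/ and /a/, so it voices to [d]. /t/ is a voiceless stop between vowels /a/ and /e/, so it voices to [d]. /fputatekfeeg/ → fpudadekfeeg.
Rule 3 (high vowel syncope): no segment meets the environment; /fpudadekfeeg/ is unchanged.
Rule 4 (final devoicing): /g/ is a voiced stop in word-final position, so it devoices to [k]. /fpudadekfeeg/ → fpudadekfeek.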